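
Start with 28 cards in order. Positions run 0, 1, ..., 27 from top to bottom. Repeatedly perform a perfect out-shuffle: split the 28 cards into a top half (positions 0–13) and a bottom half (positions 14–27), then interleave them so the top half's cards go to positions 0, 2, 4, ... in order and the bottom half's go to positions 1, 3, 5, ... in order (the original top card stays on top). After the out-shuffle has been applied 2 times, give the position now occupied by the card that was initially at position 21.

3

Track the card's position through each out-shuffle:
21 → 15 → 3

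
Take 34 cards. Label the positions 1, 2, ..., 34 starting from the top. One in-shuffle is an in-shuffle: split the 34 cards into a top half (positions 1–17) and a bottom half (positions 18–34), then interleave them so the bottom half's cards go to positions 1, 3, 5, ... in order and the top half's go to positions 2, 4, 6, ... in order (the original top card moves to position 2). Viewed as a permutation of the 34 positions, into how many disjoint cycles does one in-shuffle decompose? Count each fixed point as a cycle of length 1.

5

Trace each unvisited position around until it returns:
(1 2 4 8 16 32 ... len 12) (3 6 12 24 13 26 ... len 12) (5 10 20) (7 14 28 21) (15 30 25)
5 cycles in total.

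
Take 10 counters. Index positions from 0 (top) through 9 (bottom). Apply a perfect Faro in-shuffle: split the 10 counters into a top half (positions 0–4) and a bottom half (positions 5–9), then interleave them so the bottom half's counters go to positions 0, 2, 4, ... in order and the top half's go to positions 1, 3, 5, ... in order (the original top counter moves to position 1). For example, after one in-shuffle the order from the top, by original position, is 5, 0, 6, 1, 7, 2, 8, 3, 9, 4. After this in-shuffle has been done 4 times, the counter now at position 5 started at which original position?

Work backwards from position 5, undoing one in-shuffle at a time:
5 ← 2 ← 6 ← 8 ← 9
So the counter now at position 5 started at position 9.

9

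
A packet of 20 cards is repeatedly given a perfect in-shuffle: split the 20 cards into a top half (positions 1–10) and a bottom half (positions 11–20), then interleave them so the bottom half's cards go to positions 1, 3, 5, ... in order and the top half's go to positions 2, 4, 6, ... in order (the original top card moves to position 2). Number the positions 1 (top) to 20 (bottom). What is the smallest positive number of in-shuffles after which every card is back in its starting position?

6

The in-shuffle permutes the 20 positions with cycle lengths [2, 3, 3, 6, 6].
Every card is home exactly when every cycle has completed a whole number of laps, i.e. after lcm(2, 3, 6) = 6 in-shuffles.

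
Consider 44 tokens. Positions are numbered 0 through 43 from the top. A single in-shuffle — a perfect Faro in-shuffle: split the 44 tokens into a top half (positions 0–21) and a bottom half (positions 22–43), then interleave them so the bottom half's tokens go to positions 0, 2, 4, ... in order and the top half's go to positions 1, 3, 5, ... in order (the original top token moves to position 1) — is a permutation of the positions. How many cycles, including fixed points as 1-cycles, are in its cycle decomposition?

7

Trace each unvisited position around until it returns:
(0 1 3 7 15 31 ... len 12) (2 5 11 23) (4 9 19 39 34 24) (6 13 27 10 21 43 ... len 12) (8 17 35 26) (14 29) (20 41 38 32)
7 cycles in total.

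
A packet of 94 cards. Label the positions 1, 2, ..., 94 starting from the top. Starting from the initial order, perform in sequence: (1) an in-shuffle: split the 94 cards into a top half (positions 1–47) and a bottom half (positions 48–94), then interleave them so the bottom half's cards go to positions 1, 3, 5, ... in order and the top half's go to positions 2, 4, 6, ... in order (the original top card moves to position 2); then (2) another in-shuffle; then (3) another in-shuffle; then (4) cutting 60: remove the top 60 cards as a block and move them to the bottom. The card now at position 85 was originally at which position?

42

Undo the operations in reverse order, starting from position 85:
  undo op 4 (cut 60): 85 ← 51
  undo op 3 (in-shuffle, from bottom half): 51 ← 73
  undo op 2 (in-shuffle, from bottom half): 73 ← 84
  undo op 1 (in-shuffle, from top half): 84 ← 42
So the card at position 85 came from original position 42.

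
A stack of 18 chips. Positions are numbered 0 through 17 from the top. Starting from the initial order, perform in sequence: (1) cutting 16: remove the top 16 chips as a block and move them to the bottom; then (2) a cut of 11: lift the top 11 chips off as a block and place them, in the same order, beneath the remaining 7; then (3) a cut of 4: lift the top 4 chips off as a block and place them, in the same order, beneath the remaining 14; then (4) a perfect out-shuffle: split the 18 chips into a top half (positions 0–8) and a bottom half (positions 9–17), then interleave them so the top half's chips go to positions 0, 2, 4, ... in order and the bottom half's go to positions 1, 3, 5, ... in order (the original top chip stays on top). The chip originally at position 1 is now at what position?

12

Track the chip from position 1 forward through each operation:
  after op 1 (cut 16): 1 → 3
  after op 2 (cut 11): 3 → 10
  after op 3 (cut 4): 10 → 6
  after op 4 (out-shuffle): 6 → 12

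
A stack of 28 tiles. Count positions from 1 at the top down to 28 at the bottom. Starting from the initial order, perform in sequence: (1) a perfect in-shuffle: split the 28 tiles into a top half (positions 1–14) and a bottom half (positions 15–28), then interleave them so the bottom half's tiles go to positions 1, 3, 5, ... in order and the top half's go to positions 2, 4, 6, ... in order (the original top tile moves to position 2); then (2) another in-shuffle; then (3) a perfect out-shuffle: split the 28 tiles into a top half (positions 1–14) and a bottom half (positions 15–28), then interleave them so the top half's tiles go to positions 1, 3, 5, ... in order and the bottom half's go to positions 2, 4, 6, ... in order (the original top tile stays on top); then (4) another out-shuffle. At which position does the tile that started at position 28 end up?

Track the tile from position 28 forward through each operation:
  after op 1 (in-shuffle): 28 → 27
  after op 2 (in-shuffle): 27 → 25
  after op 3 (out-shuffle): 25 → 22
  after op 4 (out-shuffle): 22 → 16

16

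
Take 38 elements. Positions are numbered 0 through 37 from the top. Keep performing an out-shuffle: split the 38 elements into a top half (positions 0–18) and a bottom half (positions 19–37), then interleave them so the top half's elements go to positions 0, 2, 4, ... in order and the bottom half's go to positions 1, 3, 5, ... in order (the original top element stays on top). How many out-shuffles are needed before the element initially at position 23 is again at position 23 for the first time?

36

Follow position 23 under repeated out-shuffles:
23 → 9 → 18 → 36 → 35 → 33 → 29 → 21 → ... → 23 (length 36)
It first returns after 36 out-shuffles.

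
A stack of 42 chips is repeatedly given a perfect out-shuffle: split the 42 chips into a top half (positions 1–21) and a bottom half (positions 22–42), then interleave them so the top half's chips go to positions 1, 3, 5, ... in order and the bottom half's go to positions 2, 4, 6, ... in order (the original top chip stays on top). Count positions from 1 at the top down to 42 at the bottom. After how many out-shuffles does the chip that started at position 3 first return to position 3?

20

Follow position 3 under repeated out-shuffles:
3 → 5 → 9 → 17 → 33 → 24 → 6 → 11 → 21 → 41 → 40 → 38 → 34 → 26 → 10 → 19 → 37 → 32 → 22 → 2 → 3
It first returns after 20 out-shuffles.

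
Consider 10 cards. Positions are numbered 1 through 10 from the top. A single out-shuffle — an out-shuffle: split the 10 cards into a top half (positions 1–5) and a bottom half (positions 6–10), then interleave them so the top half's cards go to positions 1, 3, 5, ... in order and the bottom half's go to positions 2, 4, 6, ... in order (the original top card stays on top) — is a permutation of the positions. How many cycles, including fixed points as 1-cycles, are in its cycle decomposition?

Trace each unvisited position around until it returns:
(1) (2 3 5 9 8 6) (4 7) (10)
4 cycles in total.

4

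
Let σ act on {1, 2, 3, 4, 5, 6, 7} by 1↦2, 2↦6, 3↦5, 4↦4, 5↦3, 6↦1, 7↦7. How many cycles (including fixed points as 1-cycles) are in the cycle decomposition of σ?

4

Cycle decomposition: (1 2 6) (3 5) (4) (7).
4 cycles.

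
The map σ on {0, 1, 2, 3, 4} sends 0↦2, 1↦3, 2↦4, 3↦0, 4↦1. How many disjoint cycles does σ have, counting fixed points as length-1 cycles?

1

Cycle decomposition: (0 2 4 1 3).
1 cycle.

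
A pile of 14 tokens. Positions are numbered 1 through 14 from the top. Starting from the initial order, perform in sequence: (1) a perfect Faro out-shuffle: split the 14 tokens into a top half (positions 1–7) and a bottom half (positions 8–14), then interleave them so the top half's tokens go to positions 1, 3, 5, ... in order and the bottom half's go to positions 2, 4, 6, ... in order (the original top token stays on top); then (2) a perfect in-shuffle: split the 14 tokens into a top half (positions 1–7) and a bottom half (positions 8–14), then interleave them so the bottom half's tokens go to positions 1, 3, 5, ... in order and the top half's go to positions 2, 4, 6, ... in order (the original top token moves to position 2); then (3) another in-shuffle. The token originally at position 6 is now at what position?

Track the token from position 6 forward through each operation:
  after op 1 (out-shuffle): 6 → 11
  after op 2 (in-shuffle): 11 → 7
  after op 3 (in-shuffle): 7 → 14

14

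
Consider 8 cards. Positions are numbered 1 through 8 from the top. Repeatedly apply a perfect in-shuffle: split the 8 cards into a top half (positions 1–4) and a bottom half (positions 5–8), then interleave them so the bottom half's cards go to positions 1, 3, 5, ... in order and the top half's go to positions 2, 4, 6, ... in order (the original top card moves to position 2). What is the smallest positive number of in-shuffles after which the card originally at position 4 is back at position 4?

6

Follow position 4 under repeated in-shuffles:
4 → 8 → 7 → 5 → 1 → 2 → 4
It first returns after 6 in-shuffles.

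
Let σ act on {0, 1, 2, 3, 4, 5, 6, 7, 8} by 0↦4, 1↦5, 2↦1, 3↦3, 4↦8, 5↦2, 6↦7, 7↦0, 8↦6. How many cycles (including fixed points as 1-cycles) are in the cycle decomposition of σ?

3

Cycle decomposition: (0 4 8 6 7) (1 5 2) (3).
3 cycles.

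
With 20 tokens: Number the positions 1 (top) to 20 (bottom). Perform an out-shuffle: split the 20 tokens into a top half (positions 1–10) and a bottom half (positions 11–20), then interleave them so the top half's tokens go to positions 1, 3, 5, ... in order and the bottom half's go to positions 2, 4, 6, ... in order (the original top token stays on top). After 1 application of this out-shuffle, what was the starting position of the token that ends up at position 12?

16

Work backwards from position 12, undoing one out-shuffle at a time:
12 ← 16
So the token now at position 12 started at position 16.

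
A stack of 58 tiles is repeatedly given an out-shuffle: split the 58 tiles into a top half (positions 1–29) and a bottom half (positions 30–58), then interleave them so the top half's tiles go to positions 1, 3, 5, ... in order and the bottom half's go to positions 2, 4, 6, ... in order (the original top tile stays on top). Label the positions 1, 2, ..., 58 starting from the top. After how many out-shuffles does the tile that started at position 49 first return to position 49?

Follow position 49 under repeated out-shuffles:
49 → 40 → 22 → 43 → 28 → 55 → 52 → 46 → 34 → 10 → 19 → 37 → 16 → 31 → 4 → 7 → 13 → 25 → 49
It first returns after 18 out-shuffles.

18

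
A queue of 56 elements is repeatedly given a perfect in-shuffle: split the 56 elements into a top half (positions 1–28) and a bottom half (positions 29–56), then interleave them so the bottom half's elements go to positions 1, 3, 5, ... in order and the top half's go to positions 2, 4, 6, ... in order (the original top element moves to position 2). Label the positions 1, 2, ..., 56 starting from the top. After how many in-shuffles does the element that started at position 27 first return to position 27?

18

Follow position 27 under repeated in-shuffles:
27 → 54 → 51 → 45 → 33 → 9 → 18 → 36 → 15 → 30 → 3 → 6 → 12 → 24 → 48 → 39 → 21 → 42 → 27
It first returns after 18 in-shuffles.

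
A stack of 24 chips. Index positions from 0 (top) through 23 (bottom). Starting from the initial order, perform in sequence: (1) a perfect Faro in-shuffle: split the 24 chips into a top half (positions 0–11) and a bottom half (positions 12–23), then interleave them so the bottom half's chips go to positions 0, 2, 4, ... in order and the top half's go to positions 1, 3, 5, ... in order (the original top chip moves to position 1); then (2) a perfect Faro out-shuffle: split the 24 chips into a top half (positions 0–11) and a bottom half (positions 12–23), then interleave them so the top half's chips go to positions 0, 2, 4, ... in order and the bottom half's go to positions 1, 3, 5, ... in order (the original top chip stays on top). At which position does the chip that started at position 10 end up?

Track the chip from position 10 forward through each operation:
  after op 1 (in-shuffle): 10 → 21
  after op 2 (out-shuffle): 21 → 19

19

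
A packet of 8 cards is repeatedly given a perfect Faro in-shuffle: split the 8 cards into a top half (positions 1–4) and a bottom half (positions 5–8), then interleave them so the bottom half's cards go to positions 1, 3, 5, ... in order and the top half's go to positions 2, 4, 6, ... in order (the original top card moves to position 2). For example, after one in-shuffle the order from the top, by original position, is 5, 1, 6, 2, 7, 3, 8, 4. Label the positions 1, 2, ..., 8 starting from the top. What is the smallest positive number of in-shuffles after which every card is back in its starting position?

6

The in-shuffle permutes the 8 positions with cycle lengths [2, 6].
Every card is home exactly when every cycle has completed a whole number of laps, i.e. after lcm(2, 6) = 6 in-shuffles.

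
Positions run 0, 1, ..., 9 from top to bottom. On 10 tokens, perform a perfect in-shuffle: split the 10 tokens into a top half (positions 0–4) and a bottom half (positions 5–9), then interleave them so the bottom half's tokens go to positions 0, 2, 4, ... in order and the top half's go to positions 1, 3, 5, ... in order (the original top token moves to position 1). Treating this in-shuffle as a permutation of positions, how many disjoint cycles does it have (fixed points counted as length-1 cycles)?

Trace each unvisited position around until it returns:
(0 1 3 7 4 9 8 6 2 5)
1 cycle in total.

1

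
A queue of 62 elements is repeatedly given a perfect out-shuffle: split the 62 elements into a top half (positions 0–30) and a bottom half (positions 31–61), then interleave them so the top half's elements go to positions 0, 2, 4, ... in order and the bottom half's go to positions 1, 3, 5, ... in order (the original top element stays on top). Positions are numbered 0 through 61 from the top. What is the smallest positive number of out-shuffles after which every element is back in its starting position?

The out-shuffle permutes the 62 positions with cycle lengths [1, 1, 60].
Every element is home exactly when every cycle has completed a whole number of laps, i.e. after lcm(1, 60) = 60 out-shuffles.

60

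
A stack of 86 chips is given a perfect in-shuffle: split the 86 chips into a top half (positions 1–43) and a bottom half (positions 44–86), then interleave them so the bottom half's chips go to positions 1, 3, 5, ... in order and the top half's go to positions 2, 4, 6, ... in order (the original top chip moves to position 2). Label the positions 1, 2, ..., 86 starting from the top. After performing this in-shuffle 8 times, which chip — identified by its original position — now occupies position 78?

54

Work backwards from position 78, undoing one in-shuffle at a time:
78 ← 39 ← 63 ← 75 ← 81 ← 84 ← 42 ← 21 ← 54
So the chip now at position 78 started at position 54.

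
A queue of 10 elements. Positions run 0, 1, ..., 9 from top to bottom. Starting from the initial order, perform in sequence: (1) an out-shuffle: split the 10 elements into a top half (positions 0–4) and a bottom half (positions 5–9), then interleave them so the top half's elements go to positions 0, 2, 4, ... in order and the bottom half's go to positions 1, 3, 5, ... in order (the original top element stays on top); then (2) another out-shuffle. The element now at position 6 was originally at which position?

6

Undo the operations in reverse order, starting from position 6:
  undo op 2 (out-shuffle, from top half): 6 ← 3
  undo op 1 (out-shuffle, from bottom half): 3 ← 6
So the element at position 6 came from original position 6.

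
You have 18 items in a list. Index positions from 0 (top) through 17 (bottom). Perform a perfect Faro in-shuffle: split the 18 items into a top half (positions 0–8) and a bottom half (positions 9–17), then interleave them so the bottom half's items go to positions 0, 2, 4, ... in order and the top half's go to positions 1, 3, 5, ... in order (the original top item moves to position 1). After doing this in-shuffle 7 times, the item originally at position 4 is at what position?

Track the item's position through each in-shuffle:
4 → 9 → 0 → 1 → 3 → 7 → 15 → 12

12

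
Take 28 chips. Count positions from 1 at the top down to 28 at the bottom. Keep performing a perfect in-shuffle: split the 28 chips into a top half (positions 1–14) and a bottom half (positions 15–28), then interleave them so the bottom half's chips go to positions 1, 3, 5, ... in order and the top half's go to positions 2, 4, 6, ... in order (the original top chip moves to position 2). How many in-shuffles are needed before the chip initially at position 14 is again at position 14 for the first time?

28

Follow position 14 under repeated in-shuffles:
14 → 28 → 27 → 25 → 21 → 13 → 26 → 23 → ... → 14 (length 28)
It first returns after 28 in-shuffles.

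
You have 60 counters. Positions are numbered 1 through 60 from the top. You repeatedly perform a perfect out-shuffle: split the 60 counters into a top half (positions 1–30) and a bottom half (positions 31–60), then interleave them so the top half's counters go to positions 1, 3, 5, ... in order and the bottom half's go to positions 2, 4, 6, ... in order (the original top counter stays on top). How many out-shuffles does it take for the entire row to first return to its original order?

The out-shuffle permutes the 60 positions with cycle lengths [1, 1, 58].
Every counter is home exactly when every cycle has completed a whole number of laps, i.e. after lcm(1, 58) = 58 out-shuffles.

58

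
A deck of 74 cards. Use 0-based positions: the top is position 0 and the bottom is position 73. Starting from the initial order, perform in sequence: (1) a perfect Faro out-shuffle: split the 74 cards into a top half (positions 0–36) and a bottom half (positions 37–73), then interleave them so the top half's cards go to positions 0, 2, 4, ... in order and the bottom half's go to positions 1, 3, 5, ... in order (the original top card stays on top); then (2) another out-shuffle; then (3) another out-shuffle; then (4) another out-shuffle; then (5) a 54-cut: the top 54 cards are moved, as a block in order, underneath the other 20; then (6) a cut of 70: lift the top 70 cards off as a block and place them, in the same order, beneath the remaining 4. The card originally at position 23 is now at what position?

Track the card from position 23 forward through each operation:
  after op 1 (out-shuffle): 23 → 46
  after op 2 (out-shuffle): 46 → 19
  after op 3 (out-shuffle): 19 → 38
  after op 4 (out-shuffle): 38 → 3
  after op 5 (cut 54): 3 → 23
  after op 6 (cut 70): 23 → 27

27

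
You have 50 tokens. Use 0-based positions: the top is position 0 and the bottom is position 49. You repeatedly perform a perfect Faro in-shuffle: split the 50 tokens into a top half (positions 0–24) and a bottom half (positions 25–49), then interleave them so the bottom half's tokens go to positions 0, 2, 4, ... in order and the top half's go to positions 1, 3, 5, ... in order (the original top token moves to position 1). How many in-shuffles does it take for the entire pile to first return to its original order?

8

The in-shuffle permutes the 50 positions with cycle lengths [2, 8, 8, 8, 8, 8, 8].
Every token is home exactly when every cycle has completed a whole number of laps, i.e. after lcm(2, 8) = 8 in-shuffles.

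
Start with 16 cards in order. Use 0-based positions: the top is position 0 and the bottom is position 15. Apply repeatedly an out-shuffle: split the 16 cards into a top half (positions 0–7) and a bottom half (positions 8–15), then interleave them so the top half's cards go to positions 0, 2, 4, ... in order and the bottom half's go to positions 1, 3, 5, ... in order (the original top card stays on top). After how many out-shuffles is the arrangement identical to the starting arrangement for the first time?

4

The out-shuffle permutes the 16 positions with cycle lengths [1, 1, 2, 4, 4, 4].
Every card is home exactly when every cycle has completed a whole number of laps, i.e. after lcm(1, 2, 4) = 4 out-shuffles.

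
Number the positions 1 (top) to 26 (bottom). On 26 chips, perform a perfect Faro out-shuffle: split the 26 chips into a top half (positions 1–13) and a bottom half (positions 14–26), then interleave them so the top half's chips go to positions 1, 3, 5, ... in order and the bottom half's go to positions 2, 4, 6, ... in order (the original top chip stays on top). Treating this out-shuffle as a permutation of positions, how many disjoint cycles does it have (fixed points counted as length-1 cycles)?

4

Trace each unvisited position around until it returns:
(1) (2 3 5 9 17 8 ... len 20) (6 11 21 16) (26)
4 cycles in total.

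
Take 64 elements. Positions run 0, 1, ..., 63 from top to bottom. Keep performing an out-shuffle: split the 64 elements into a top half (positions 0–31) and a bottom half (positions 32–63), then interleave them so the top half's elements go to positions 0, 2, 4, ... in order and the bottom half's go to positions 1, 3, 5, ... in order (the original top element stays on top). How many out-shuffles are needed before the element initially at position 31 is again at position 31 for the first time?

6

Follow position 31 under repeated out-shuffles:
31 → 62 → 61 → 59 → 55 → 47 → 31
It first returns after 6 out-shuffles.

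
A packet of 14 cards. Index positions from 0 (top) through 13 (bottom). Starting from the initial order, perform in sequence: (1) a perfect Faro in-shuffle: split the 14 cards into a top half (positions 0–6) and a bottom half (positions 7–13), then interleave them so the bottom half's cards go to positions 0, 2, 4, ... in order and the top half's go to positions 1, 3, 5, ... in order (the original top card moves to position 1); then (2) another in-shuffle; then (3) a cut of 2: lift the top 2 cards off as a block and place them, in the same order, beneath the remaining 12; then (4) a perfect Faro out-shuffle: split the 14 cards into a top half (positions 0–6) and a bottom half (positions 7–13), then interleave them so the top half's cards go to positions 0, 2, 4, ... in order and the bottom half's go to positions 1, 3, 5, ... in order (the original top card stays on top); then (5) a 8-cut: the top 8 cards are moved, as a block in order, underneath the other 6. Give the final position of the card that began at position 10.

Track the card from position 10 forward through each operation:
  after op 1 (in-shuffle): 10 → 6
  after op 2 (in-shuffle): 6 → 13
  after op 3 (cut 2): 13 → 11
  after op 4 (out-shuffle): 11 → 9
  after op 5 (cut 8): 9 → 1

1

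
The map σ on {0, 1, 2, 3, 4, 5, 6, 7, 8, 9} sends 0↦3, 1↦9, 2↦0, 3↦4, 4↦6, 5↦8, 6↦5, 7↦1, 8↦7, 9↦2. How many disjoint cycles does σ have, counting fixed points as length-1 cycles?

1

Cycle decomposition: (0 3 4 6 5 8 7 1 9 2).
1 cycle.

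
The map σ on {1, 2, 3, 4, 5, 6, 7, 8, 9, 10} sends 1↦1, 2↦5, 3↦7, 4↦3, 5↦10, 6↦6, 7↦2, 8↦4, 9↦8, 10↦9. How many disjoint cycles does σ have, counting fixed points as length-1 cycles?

Cycle decomposition: (1) (2 5 10 9 8 4 3 7) (6).
3 cycles.

3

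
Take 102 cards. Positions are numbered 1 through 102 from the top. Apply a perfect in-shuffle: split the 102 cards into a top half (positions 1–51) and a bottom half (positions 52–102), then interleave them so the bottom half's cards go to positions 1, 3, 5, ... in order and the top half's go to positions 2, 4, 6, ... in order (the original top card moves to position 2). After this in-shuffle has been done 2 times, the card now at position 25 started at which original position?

32

Work backwards from position 25, undoing one in-shuffle at a time:
25 ← 64 ← 32
So the card now at position 25 started at position 32.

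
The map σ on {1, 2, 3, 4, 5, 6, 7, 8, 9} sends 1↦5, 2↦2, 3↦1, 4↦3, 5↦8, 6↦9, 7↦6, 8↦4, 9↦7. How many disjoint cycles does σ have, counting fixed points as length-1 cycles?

3

Cycle decomposition: (1 5 8 4 3) (2) (6 9 7).
3 cycles.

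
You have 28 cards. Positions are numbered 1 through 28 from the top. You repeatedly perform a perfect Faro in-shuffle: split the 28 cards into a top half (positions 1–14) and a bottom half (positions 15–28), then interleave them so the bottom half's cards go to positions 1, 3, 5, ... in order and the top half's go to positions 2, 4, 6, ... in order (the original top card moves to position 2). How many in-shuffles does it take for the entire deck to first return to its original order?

The in-shuffle permutes the 28 positions with cycle lengths [28].
Every card is home exactly when every cycle has completed a whole number of laps, i.e. after lcm(28) = 28 in-shuffles.

28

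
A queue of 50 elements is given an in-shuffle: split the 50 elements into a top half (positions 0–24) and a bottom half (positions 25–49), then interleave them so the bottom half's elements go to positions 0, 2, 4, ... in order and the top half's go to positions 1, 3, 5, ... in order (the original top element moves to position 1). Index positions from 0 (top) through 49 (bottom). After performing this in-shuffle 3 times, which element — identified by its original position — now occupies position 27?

Work backwards from position 27, undoing one in-shuffle at a time:
27 ← 13 ← 6 ← 28
So the element now at position 27 started at position 28.

28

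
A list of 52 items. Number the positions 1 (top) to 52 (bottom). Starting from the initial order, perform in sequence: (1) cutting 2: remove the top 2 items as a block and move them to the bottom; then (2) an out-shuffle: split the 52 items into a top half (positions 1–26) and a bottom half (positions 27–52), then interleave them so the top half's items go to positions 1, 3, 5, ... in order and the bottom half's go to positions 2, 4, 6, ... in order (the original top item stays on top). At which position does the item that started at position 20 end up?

35

Track the item from position 20 forward through each operation:
  after op 1 (cut 2): 20 → 18
  after op 2 (out-shuffle): 18 → 35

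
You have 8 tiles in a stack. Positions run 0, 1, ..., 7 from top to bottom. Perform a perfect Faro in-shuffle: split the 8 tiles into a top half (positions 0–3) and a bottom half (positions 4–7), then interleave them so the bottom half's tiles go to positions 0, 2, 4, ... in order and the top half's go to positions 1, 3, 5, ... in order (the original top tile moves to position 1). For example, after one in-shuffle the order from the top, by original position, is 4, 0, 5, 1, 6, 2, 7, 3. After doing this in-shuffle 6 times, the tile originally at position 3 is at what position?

Track the tile's position through each in-shuffle:
3 → 7 → 6 → 4 → 0 → 1 → 3

3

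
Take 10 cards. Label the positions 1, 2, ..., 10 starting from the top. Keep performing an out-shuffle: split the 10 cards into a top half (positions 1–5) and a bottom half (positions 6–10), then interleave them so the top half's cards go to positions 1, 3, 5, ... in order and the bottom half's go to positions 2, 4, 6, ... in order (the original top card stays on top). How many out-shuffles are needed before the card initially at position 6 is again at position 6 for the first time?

6

Follow position 6 under repeated out-shuffles:
6 → 2 → 3 → 5 → 9 → 8 → 6
It first returns after 6 out-shuffles.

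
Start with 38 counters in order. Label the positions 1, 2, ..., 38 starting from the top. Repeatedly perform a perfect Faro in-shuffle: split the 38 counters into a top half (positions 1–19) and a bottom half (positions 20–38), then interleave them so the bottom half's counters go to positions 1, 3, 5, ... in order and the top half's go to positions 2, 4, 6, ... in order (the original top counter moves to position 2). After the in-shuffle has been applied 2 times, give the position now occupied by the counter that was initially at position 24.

18

Track the counter's position through each in-shuffle:
24 → 9 → 18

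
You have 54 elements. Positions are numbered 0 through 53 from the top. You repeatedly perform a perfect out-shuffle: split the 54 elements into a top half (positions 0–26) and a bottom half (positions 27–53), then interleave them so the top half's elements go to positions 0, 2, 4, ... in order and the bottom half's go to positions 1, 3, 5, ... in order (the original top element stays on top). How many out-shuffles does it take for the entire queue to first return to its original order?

The out-shuffle permutes the 54 positions with cycle lengths [1, 1, 52].
Every element is home exactly when every cycle has completed a whole number of laps, i.e. after lcm(1, 52) = 52 out-shuffles.

52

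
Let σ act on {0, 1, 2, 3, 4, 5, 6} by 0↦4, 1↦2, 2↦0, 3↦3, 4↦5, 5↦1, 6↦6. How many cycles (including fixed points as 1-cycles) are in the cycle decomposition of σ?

Cycle decomposition: (0 4 5 1 2) (3) (6).
3 cycles.

3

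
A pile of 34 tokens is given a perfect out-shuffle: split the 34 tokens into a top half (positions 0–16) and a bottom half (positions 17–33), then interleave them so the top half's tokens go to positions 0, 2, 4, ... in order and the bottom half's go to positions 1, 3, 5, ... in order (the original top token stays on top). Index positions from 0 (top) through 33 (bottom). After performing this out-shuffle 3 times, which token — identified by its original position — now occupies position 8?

1

Work backwards from position 8, undoing one out-shuffle at a time:
8 ← 4 ← 2 ← 1
So the token now at position 8 started at position 1.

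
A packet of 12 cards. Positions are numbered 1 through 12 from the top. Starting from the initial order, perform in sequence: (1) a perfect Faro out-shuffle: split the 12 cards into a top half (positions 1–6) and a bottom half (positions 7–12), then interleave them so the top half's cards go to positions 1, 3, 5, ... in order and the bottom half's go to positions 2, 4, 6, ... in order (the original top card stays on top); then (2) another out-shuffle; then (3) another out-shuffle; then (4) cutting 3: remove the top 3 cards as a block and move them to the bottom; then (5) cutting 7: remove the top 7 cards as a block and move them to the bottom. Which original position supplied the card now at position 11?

2

Undo the operations in reverse order, starting from position 11:
  undo op 5 (cut 7): 11 ← 6
  undo op 4 (cut 3): 6 ← 9
  undo op 3 (out-shuffle, from top half): 9 ← 5
  undo op 2 (out-shuffle, from top half): 5 ← 3
  undo op 1 (out-shuffle, from top half): 3 ← 2
So the card at position 11 came from original position 2.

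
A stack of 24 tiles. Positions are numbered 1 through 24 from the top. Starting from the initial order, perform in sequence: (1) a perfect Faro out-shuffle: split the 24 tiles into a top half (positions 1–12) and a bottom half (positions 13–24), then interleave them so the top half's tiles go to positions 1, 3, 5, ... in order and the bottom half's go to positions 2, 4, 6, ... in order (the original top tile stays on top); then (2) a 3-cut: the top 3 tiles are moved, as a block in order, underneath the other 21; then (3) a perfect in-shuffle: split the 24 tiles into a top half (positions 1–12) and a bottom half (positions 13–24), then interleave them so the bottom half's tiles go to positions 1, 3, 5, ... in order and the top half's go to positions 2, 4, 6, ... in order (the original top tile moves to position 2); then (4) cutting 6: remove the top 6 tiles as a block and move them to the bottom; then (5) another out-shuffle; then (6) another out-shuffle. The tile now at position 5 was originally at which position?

4

Undo the operations in reverse order, starting from position 5:
  undo op 6 (out-shuffle, from top half): 5 ← 3
  undo op 5 (out-shuffle, from top half): 3 ← 2
  undo op 4 (cut 6): 2 ← 8
  undo op 3 (in-shuffle, from top half): 8 ← 4
  undo op 2 (cut 3): 4 ← 7
  undo op 1 (out-shuffle, from top half): 7 ← 4
So the tile at position 5 came from original position 4.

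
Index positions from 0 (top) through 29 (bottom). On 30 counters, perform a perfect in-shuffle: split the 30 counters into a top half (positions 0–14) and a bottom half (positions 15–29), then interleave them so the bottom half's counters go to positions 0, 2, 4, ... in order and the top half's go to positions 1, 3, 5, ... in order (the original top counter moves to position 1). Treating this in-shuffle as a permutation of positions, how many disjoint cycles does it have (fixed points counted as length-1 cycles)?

Trace each unvisited position around until it returns:
(0 1 3 7 15) (2 5 11 23 16) (4 9 19 8 17) (6 13 27 24 18) (10 21 12 25 20) (14 29 28 26 22)
6 cycles in total.

6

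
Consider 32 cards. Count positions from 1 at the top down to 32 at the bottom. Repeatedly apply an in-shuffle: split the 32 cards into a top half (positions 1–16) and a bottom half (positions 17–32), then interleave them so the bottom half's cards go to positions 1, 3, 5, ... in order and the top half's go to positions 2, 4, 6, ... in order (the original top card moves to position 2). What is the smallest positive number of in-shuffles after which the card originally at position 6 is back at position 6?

Follow position 6 under repeated in-shuffles:
6 → 12 → 24 → 15 → 30 → 27 → 21 → 9 → 18 → 3 → 6
It first returns after 10 in-shuffles.

10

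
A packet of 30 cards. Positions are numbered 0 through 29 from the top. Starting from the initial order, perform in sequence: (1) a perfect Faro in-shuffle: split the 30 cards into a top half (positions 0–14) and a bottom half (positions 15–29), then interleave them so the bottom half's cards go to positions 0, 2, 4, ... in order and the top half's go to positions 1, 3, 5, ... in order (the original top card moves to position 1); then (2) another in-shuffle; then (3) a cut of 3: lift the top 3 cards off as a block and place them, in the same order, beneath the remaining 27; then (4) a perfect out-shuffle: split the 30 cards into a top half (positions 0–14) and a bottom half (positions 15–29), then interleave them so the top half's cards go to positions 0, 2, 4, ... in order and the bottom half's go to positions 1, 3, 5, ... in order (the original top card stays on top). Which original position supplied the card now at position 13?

13

Undo the operations in reverse order, starting from position 13:
  undo op 4 (out-shuffle, from bottom half): 13 ← 21
  undo op 3 (cut 3): 21 ← 24
  undo op 2 (in-shuffle, from bottom half): 24 ← 27
  undo op 1 (in-shuffle, from top half): 27 ← 13
So the card at position 13 came from original position 13.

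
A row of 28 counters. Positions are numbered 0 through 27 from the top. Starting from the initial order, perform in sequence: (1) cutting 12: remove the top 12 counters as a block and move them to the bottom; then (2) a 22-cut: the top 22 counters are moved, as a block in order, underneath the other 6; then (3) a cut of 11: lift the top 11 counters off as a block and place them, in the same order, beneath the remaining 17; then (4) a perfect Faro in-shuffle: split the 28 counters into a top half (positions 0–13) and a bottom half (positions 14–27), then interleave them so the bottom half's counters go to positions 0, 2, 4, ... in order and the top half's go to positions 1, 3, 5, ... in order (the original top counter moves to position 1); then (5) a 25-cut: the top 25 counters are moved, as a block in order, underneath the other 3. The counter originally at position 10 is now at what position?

17

Track the counter from position 10 forward through each operation:
  after op 1 (cut 12): 10 → 26
  after op 2 (cut 22): 26 → 4
  after op 3 (cut 11): 4 → 21
  after op 4 (in-shuffle): 21 → 14
  after op 5 (cut 25): 14 → 17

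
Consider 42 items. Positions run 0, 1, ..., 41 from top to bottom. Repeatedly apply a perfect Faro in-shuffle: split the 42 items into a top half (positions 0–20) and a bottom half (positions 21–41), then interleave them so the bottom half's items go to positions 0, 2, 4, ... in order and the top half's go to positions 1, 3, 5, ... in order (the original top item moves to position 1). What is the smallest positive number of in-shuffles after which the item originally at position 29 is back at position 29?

14

Follow position 29 under repeated in-shuffles:
29 → 16 → 33 → 24 → 6 → 13 → 27 → 12 → 25 → 8 → 17 → 35 → 28 → 14 → 29
It first returns after 14 in-shuffles.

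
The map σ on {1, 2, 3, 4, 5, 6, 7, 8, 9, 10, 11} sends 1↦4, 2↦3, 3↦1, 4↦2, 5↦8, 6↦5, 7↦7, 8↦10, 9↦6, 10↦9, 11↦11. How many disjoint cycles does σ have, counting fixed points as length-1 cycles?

4

Cycle decomposition: (1 4 2 3) (5 8 10 9 6) (7) (11).
4 cycles.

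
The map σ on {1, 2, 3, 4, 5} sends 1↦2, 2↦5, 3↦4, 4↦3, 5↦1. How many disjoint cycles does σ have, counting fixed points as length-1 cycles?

2

Cycle decomposition: (1 2 5) (3 4).
2 cycles.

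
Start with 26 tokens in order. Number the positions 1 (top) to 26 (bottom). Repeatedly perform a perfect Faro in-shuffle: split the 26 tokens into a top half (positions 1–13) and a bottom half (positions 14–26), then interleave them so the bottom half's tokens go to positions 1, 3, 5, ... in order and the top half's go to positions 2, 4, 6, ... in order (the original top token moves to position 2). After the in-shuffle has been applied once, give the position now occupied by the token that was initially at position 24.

21

Track the token's position through each in-shuffle:
24 → 21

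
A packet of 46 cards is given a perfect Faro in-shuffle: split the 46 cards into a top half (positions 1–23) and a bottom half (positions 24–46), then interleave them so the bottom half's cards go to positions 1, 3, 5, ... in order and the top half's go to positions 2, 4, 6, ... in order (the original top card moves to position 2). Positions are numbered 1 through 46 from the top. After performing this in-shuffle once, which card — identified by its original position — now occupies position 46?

23

Work backwards from position 46, undoing one in-shuffle at a time:
46 ← 23
So the card now at position 46 started at position 23.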